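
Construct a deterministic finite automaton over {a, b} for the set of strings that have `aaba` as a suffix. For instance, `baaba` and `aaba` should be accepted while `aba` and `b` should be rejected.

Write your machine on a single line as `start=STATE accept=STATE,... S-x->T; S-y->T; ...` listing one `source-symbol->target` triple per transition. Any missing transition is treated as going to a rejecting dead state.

Let each state record the length of the longest suffix of the input read so far that is also a prefix of `aaba`. S1 means the last symbol is `a`; S2 means the last 2 symbols are `aa`; S3 means the last 3 symbols are `aab`; S4 means the last 4 symbols are `aaba`. Accept only at S4, where the string currently ends in `aaba`.
        a   b  
>  S0   S1  S0 
   S1   S2  S0 
   S2   S2  S3 
   S3   S4  S0 
 * S4   S2  S0 
(> = start, * = accepting)

start=S0; accept=S4; S0-a->S1; S0-b->S0; S1-a->S2; S1-b->S0; S2-a->S2; S2-b->S3; S3-a->S4; S3-b->S0; S4-a->S2; S4-b->S0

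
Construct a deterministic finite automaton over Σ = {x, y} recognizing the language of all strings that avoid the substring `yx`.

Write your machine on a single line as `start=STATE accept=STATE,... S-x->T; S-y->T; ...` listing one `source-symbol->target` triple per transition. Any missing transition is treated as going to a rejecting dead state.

Track partial matches of the forbidden pattern `yx`. State q2 is a dead state reached once `yx` has occurred; every other state accepts. q0 means no part of `yx` is currently matched.
With 3 states:
        x   y  
>* q0   q0  q1 
 * q1   q2  q1 
   q2   q2  q2 
(> = start, * = accepting)

start=q0; accept=q0,q1; q0-x->q0; q0-y->q1; q1-x->q2; q1-y->q1; q2-x->q2; q2-y->q2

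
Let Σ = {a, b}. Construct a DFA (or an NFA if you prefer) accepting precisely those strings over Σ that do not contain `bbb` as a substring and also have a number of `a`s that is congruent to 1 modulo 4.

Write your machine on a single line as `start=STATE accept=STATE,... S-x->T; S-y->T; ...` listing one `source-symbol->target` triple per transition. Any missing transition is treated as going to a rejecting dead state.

Build one automaton per condition and run them in lockstep. The first has 4 states tracking partial matches of the forbidden pattern `bbb`; the second has 4 states tracking the count of `a`s modulo 4. A product state is a pair (one from each), accepting exactly when both do. After merging equivalent states the machine shrinks.
          a    b  
>  q0     q1   q2 
 * q1     q3   q4 
   q2     q1   q5 
   q3     q6   q7 
 * q4     q3   q8 
   q5     q1   q9 
   q6     q0  q10 
   q7     q6  q11 
 * q8     q3   q9 
   q9     q9   q9 
   q10    q0  q12 
   q11    q6   q9 
   q12    q0   q9 
(> = start, * = accepting)

start=q0; accept=q1,q4,q8; q0-a->q1; q0-b->q2; q1-a->q3; q1-b->q4; q2-a->q1; q2-b->q5; q3-a->q6; q3-b->q7; q4-a->q3; q4-b->q8; q5-a->q1; q5-b->q9; q6-a->q0; q6-b->q10; q7-a->q6; q7-b->q11; q8-a->q3; q8-b->q9; q9-a->q9; q9-b->q9; q10-a->q0; q10-b->q12; q11-a->q6; q11-b->q9; q12-a->q0; q12-b->q9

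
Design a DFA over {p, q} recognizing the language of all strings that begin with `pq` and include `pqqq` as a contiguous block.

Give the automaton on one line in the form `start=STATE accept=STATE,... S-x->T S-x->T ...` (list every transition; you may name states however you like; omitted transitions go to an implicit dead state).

Handle the two conditions separately and then intersect. The first has 4 states tracking whether the input so far still matches the prefix `pq`; the second has 5 states tracking whether and how much of `pqqq` has been seen. A product state is a pair (one from each), accepting exactly when both do.
11 states suffice.
       p  q 
>  A   B  C 
   B   D  E 
   C   D  C 
   D   D  F 
   E   G  H 
   F   D  I 
   G   G  E 
   H   G  J 
   I   D  K 
 * J   J  J 
   K   K  K 
(> = start, * = accepting)

start=A accept=J A-p->B A-q->C B-p->D B-q->E C-p->D C-q->C D-p->D D-q->F E-p->G E-q->H F-p->D F-q->I G-p->G G-q->E H-p->G H-q->J I-p->D I-q->K J-p->J J-q->J K-p->K K-q->K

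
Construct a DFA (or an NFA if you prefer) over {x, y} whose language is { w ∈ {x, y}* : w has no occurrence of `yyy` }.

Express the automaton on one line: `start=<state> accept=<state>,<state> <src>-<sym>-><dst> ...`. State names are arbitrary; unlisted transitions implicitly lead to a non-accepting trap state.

start=A accept=A,B,C A-x->A A-y->B B-x->A B-y->C C-x->A C-y->D D-x->D D-y->D

Track partial matches of the forbidden pattern `yyy`. State D is a dead state reached once `yyy` has occurred; every other state accepts. A means no part of `yyy` is currently matched.
With 4 states:
       x  y 
>* A   A  B 
 * B   A  C 
 * C   A  D 
   D   D  D 
(> = start, * = accepting)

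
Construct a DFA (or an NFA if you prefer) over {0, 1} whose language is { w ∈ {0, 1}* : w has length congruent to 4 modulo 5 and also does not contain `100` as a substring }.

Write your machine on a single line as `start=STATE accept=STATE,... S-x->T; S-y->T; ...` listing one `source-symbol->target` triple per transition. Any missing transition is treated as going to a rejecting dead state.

Build one automaton per condition and run them in lockstep. The first has 5 states tracking the input length modulo 5; the second has 4 states tracking partial matches of the forbidden pattern `100`. A product state is a pair (one from each), accepting exactly when both do. After merging equivalent states the machine shrinks.
With 16 states:
          0    1  
>  q0     q1   q2 
   q1     q3   q4 
   q2     q5   q4 
   q3     q6   q7 
   q4     q8   q7 
   q5     q9   q7 
   q6    q10  q11 
   q7    q12  q11 
   q8     q9  q11 
   q9     q9   q9 
 * q10    q0  q13 
 * q11   q14  q13 
 * q12    q9  q13 
   q13   q15   q2 
   q14    q9   q2 
   q15    q9   q4 
(> = start, * = accepting)

start=q0; accept=q10,q11,q12; q0-0->q1; q0-1->q2; q1-0->q3; q1-1->q4; q2-0->q5; q2-1->q4; q3-0->q6; q3-1->q7; q4-0->q8; q4-1->q7; q5-0->q9; q5-1->q7; q6-0->q10; q6-1->q11; q7-0->q12; q7-1->q11; q8-0->q9; q8-1->q11; q9-0->q9; q9-1->q9; q10-0->q0; q10-1->q13; q11-0->q14; q11-1->q13; q12-0->q9; q12-1->q13; q13-0->q15; q13-1->q2; q14-0->q9; q14-1->q2; q15-0->q9; q15-1->q4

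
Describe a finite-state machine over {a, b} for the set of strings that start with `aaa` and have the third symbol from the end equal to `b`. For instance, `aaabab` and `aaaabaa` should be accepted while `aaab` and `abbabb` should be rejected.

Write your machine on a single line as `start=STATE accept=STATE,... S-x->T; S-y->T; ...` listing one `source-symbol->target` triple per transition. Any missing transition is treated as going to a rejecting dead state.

start=S0; accept=S8,S9,S10,S11; S0-a->S1; S0-b->S2; S1-a->S3; S1-b->S2; S2-a->S2; S2-b->S2; S3-a->S4; S3-b->S2; S4-a->S4; S4-b->S5; S5-a->S6; S5-b->S7; S6-a->S8; S6-b->S9; S7-a->S10; S7-b->S11; S8-a->S4; S8-b->S5; S9-a->S6; S9-b->S7; S10-a->S8; S10-b->S9; S11-a->S10; S11-b->S11

Build one automaton per condition and run them in lockstep. The first has 5 states tracking whether the input so far still matches the prefix `aaa`; the second has 15 states tracking the last 3 symbols read. A product state is a pair (one from each), accepting exactly when both do. Equivalent product states are then merged.
          a    b  
>  S0     S1   S2 
   S1     S3   S2 
   S2     S2   S2 
   S3     S4   S2 
   S4     S4   S5 
   S5     S6   S7 
   S6     S8   S9 
   S7    S10  S11 
 * S8     S4   S5 
 * S9     S6   S7 
 * S10    S8   S9 
 * S11   S10  S11 
(> = start, * = accepting)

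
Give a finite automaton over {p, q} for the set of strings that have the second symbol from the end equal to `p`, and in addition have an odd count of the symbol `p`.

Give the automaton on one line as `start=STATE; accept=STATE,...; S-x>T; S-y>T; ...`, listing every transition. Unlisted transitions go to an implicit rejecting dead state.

Build one automaton per condition and run them in lockstep. One (7 states) tracks the last 2 symbols read; the other (2 states) tracks the count of `p`s modulo 2. Each combined state is a pair, one component from each; accept when both components accept. After merging equivalent states the machine shrinks.
        p   q  
>  S0   S1  S0 
   S1   S2  S3 
   S2   S4  S0 
 * S3   S2  S5 
 * S4   S2  S3 
   S5   S2  S5 
(> = start, * = accepting)

start=S0; accept=S3,S4; S0-p>S1; S0-q>S0; S1-p>S2; S1-q>S3; S2-p>S4; S2-q>S0; S3-p>S2; S3-q>S5; S4-p>S2; S4-q>S3; S5-p>S2; S5-q>S5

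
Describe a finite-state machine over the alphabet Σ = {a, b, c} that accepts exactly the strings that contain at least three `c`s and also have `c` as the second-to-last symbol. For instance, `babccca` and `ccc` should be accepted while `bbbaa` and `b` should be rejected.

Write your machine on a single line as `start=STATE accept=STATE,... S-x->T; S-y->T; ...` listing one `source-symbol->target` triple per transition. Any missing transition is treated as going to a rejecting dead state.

start=S0; accept=S4,S6; S0-a->S0; S0-b->S0; S0-c->S1; S1-a->S1; S1-b->S1; S1-c->S2; S2-a->S3; S2-b->S3; S2-c->S4; S3-a->S3; S3-b->S3; S3-c->S5; S4-a->S6; S4-b->S6; S4-c->S4; S5-a->S6; S5-b->S6; S5-c->S4; S6-a->S3; S6-b->S3; S6-c->S5

Handle the two conditions separately and then intersect. One (5 states) tracks the count of `c`s, saturating at 4; the other (13 states) tracks the last 2 symbols read. Each combined state is a pair, one component from each; accept when both components accept. After merging equivalent states the machine shrinks.
7 states suffice.
        a   b   c  
>  S0   S0  S0  S1 
   S1   S1  S1  S2 
   S2   S3  S3  S4 
   S3   S3  S3  S5 
 * S4   S6  S6  S4 
   S5   S6  S6  S4 
 * S6   S3  S3  S5 
(> = start, * = accepting)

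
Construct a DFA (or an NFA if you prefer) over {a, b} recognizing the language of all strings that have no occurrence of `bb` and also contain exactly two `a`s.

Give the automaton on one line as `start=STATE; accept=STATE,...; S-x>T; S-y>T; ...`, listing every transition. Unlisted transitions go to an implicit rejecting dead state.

start=q0; accept=q3,q6; q0-a>q1; q0-b>q2; q1-a>q3; q1-b>q4; q2-a>q1; q2-b>q5; q3-a>q5; q3-b>q6; q4-a>q3; q4-b>q5; q5-a>q5; q5-b>q5; q6-a>q5; q6-b>q5

Build one automaton per condition and run them in lockstep. The first has 3 states tracking partial matches of the forbidden pattern `bb`; the second has 4 states tracking the count of `a`s, saturating at 3. A product state is a pair (one from each), accepting exactly when both do. Minimizing collapses redundant product states.
With 7 states:
        a   b  
>  q0   q1  q2 
   q1   q3  q4 
   q2   q1  q5 
 * q3   q5  q6 
   q4   q3  q5 
   q5   q5  q5 
 * q6   q5  q5 
(> = start, * = accepting)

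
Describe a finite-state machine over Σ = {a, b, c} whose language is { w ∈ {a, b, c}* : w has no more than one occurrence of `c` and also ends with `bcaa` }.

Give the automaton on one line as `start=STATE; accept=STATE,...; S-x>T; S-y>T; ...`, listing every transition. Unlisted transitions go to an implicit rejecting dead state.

Run two small machines in parallel and take their product. One (3 states) tracks the count of `c`s, saturating at 2; the other (5 states) tracks how much of the suffix `bcaa` has currently been matched. Each combined state is a pair, one component from each; accept when both components accept.
          a    b    c  
>  s0     s0   s1   s2 
   s1     s0   s1   s3 
   s2     s2   s4   s5 
   s3     s6   s4   s5 
   s4     s2   s4   s7 
   s5     s5   s8   s5 
   s6     s9   s4   s5 
   s7    s10   s8   s5 
   s8     s5   s8   s7 
 * s9     s2   s4   s5 
   s10   s11   s8   s5 
   s11    s5   s8   s5 
(> = start, * = accepting)

start=s0; accept=s9; s0-a>s0; s0-b>s1; s0-c>s2; s1-a>s0; s1-b>s1; s1-c>s3; s2-a>s2; s2-b>s4; s2-c>s5; s3-a>s6; s3-b>s4; s3-c>s5; s4-a>s2; s4-b>s4; s4-c>s7; s5-a>s5; s5-b>s8; s5-c>s5; s6-a>s9; s6-b>s4; s6-c>s5; s7-a>s10; s7-b>s8; s7-c>s5; s8-a>s5; s8-b>s8; s8-c>s7; s9-a>s2; s9-b>s4; s9-c>s5; s10-a>s11; s10-b>s8; s10-c>s5; s11-a>s5; s11-b>s8; s11-c>s5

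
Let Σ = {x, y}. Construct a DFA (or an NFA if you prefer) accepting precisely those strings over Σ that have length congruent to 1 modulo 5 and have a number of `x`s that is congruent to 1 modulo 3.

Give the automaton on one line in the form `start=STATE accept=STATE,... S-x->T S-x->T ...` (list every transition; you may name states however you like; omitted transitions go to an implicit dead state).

Run two small machines in parallel and take their product. One (5 states) tracks the input length modulo 5; the other (3 states) tracks the count of `x`s modulo 3. Each combined state is a pair, one component from each; accept when both components accept.
With 15 states:
          x    y  
>  q0     q1   q2 
 * q1     q3   q4 
   q2     q4   q5 
   q3     q6   q7 
   q4     q7   q8 
   q5     q8   q6 
   q6     q9  q10 
   q7    q10  q11 
   q8    q11   q9 
   q9    q12  q13 
   q10   q13   q0 
   q11    q0  q12 
   q12    q2  q14 
   q13   q14   q1 
   q14    q5   q3 
(> = start, * = accepting)

start=q0 accept=q1 q0-x->q1 q0-y->q2 q1-x->q3 q1-y->q4 q2-x->q4 q2-y->q5 q3-x->q6 q3-y->q7 q4-x->q7 q4-y->q8 q5-x->q8 q5-y->q6 q6-x->q9 q6-y->q10 q7-x->q10 q7-y->q11 q8-x->q11 q8-y->q9 q9-x->q12 q9-y->q13 q10-x->q13 q10-y->q0 q11-x->q0 q11-y->q12 q12-x->q2 q12-y->q14 q13-x->q14 q13-y->q1 q14-x->q5 q14-y->q3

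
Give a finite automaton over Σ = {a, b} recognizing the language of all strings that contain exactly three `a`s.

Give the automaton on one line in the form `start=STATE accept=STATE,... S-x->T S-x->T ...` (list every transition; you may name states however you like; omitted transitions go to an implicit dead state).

Count `a`s, saturating at 4: states S0 through S3 mean 0 through 3 `a`s seen; S4 means more than 3. Each `a` increments (capped at S4); other symbols loop. Accept from {S3}.
With 5 states:
        a   b  
>  S0   S1  S0 
   S1   S2  S1 
   S2   S3  S2 
 * S3   S4  S3 
   S4   S4  S4 
(> = start, * = accepting)

start=S0 accept=S3 S0-a->S1 S0-b->S0 S1-a->S2 S1-b->S1 S2-a->S3 S2-b->S2 S3-a->S4 S3-b->S3 S4-a->S4 S4-b->S4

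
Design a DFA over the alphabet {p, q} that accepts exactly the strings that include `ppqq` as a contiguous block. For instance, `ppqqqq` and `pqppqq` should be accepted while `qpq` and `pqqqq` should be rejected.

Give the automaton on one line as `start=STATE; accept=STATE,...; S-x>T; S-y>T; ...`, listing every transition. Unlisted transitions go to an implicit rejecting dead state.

start=s0; accept=s4; s0-p>s1; s0-q>s0; s1-p>s2; s1-q>s0; s2-p>s2; s2-q>s3; s3-p>s1; s3-q>s4; s4-p>s4; s4-q>s4

Track how much of `ppqq` has been matched so far: state s0 is no progress, s4 is the absorbing accept state reached once `ppqq` has occurred. Intermediate states record partial matches; on a mismatch, fall back to the longest reusable overlap.
        p   q  
>  s0   s1  s0 
   s1   s2  s0 
   s2   s2  s3 
   s3   s1  s4 
 * s4   s4  s4 
(> = start, * = accepting)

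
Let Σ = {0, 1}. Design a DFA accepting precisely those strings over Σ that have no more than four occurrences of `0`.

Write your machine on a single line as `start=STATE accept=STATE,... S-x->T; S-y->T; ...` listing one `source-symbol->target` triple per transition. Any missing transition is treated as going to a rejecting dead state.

start=A; accept=A,B,C,D,E; A-0->B; A-1->A; B-0->C; B-1->B; C-0->D; C-1->C; D-0->E; D-1->D; E-0->F; E-1->E; F-0->F; F-1->F

Only the number of `0`s matters, and only up to 5. Make a chain A → B → C → D → E → F advanced by each `0` (with F absorbing); every other symbol self-loops. The accepting set is {A, B, C, D, E}.
With 6 states:
       0  1 
>* A   B  A 
 * B   C  B 
 * C   D  C 
 * D   E  D 
 * E   F  E 
   F   F  F 
(> = start, * = accepting)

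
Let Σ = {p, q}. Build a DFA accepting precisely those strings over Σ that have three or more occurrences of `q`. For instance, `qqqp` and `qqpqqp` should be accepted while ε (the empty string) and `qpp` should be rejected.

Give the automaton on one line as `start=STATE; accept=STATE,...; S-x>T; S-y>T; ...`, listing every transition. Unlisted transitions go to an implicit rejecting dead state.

start=A; accept=D,E; A-p>A; A-q>B; B-p>B; B-q>C; C-p>C; C-q>D; D-p>D; D-q>E; E-p>E; E-q>E

Only the number of `q`s matters, and only up to 4. Make a chain A → B → C → D → E advanced by each `q` (with E absorbing); every other symbol self-loops. The accepting set is {D, E}.
With 5 states:
       p  q 
>  A   A  B 
   B   B  C 
   C   C  D 
 * D   D  E 
 * E   E  E 
(> = start, * = accepting)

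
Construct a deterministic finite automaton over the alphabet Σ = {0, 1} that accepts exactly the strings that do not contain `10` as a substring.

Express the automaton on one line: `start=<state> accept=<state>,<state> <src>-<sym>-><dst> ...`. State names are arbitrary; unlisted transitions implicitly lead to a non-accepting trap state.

start=q0 accept=q0,q1 q0-0->q0 q0-1->q1 q1-0->q2 q1-1->q1 q2-0->q2 q2-1->q2

Track partial matches of the forbidden pattern `10`. State q2 is a dead state reached once `10` has occurred; every other state accepts. q0 means no part of `10` is currently matched.
        0   1  
>* q0   q0  q1 
 * q1   q2  q1 
   q2   q2  q2 
(> = start, * = accepting)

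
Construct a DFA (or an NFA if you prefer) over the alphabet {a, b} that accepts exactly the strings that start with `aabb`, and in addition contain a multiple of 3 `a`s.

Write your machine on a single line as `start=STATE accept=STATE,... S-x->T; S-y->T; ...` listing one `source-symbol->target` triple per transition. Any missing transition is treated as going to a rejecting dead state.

start=s0; accept=s8; s0-a->s1; s0-b->s2; s1-a->s3; s1-b->s4; s2-a->s4; s2-b->s2; s3-a->s2; s3-b->s5; s4-a->s6; s4-b->s4; s5-a->s2; s5-b->s7; s6-a->s2; s6-b->s6; s7-a->s8; s7-b->s7; s8-a->s9; s8-b->s8; s9-a->s7; s9-b->s9

Handle the two conditions separately and then intersect. One (6 states) tracks whether the input so far still matches the prefix `aabb`; the other (3 states) tracks the count of `a`s modulo 3. Each combined state is a pair, one component from each; accept when both components accept.
With 10 states:
        a   b  
>  s0   s1  s2 
   s1   s3  s4 
   s2   s4  s2 
   s3   s2  s5 
   s4   s6  s4 
   s5   s2  s7 
   s6   s2  s6 
   s7   s8  s7 
 * s8   s9  s8 
   s9   s7  s9 
(> = start, * = accepting)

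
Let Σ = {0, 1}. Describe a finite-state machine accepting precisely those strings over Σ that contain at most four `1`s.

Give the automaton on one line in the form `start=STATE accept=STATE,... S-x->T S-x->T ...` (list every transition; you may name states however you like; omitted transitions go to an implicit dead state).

start=S0 accept=S0,S1,S2,S3,S4 S0-0->S0 S0-1->S1 S1-0->S1 S1-1->S2 S2-0->S2 S2-1->S3 S3-0->S3 S3-1->S4 S4-0->S4 S4-1->S5 S5-0->S5 S5-1->S5

Only the number of `1`s matters, and only up to 5. Make a chain S0 → S1 → S2 → S3 → S4 → S5 advanced by each `1` (with S5 absorbing); every other symbol self-loops. The accepting set is {S0, S1, S2, S3, S4}.
        0   1  
>* S0   S0  S1 
 * S1   S1  S2 
 * S2   S2  S3 
 * S3   S3  S4 
 * S4   S4  S5 
   S5   S5  S5 
(> = start, * = accepting)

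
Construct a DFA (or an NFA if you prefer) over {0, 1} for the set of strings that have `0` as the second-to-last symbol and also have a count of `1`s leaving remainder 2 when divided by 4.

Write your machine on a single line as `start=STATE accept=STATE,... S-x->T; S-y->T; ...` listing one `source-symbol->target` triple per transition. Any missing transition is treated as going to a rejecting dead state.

Run two small machines in parallel and take their product. The first has 7 states tracking the last 2 symbols read; the second has 4 states tracking the count of `1`s modulo 4. A product state is a pair (one from each), accepting exactly when both do. Minimizing collapses redundant product states.
An 8-state machine:
        0   1  
>  S0   S0  S1 
   S1   S2  S3 
   S2   S2  S4 
   S3   S5  S6 
 * S4   S5  S6 
   S5   S7  S6 
   S6   S6  S0 
 * S7   S7  S6 
(> = start, * = accepting)

start=S0; accept=S4,S7; S0-0->S0; S0-1->S1; S1-0->S2; S1-1->S3; S2-0->S2; S2-1->S4; S3-0->S5; S3-1->S6; S4-0->S5; S4-1->S6; S5-0->S7; S5-1->S6; S6-0->S6; S6-1->S0; S7-0->S7; S7-1->S6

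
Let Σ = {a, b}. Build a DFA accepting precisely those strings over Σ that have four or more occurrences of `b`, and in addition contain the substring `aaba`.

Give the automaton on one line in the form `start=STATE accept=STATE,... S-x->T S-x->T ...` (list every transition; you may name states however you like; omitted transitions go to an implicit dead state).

start=q0 accept=q19 q0-a->q1 q0-b->q2 q1-a->q3 q1-b->q2 q2-a->q4 q2-b->q5 q3-a->q3 q3-b->q6 q4-a->q7 q4-b->q5 q5-a->q8 q5-b->q9 q6-a->q10 q6-b->q5 q7-a->q7 q7-b->q11 q8-a->q12 q8-b->q9 q9-a->q13 q9-b->q9 q10-a->q10 q10-b->q14 q11-a->q14 q11-b->q9 q12-a->q12 q12-b->q15 q13-a->q16 q13-b->q9 q14-a->q14 q14-b->q17 q15-a->q17 q15-b->q9 q16-a->q16 q16-b->q18 q17-a->q17 q17-b->q19 q18-a->q19 q18-b->q9 q19-a->q19 q19-b->q19

Run two small machines in parallel and take their product. One (6 states) tracks the count of `b`s, saturating at 5; the other (5 states) tracks whether and how much of `aaba` has been seen. Each combined state is a pair, one component from each; accept when both components accept. Minimizing collapses redundant product states.
          a    b  
>  q0     q1   q2 
   q1     q3   q2 
   q2     q4   q5 
   q3     q3   q6 
   q4     q7   q5 
   q5     q8   q9 
   q6    q10   q5 
   q7     q7  q11 
   q8    q12   q9 
   q9    q13   q9 
   q10   q10  q14 
   q11   q14   q9 
   q12   q12  q15 
   q13   q16   q9 
   q14   q14  q17 
   q15   q17   q9 
   q16   q16  q18 
   q17   q17  q19 
   q18   q19   q9 
 * q19   q19  q19 
(> = start, * = accepting)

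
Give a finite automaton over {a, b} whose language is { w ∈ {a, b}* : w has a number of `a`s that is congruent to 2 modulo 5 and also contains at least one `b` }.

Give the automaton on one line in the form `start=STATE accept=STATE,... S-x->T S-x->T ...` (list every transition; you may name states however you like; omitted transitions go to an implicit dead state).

Build one automaton per condition and run them in lockstep. One (5 states) tracks the count of `a`s modulo 5; the other (3 states) tracks the count of `b`s, saturating at 2. Each combined state is a pair, one component from each; accept when both components accept. After merging equivalent states the machine shrinks.
A 10-state machine:
        a   b  
>  q0   q1  q2 
   q1   q3  q4 
   q2   q4  q2 
   q3   q5  q6 
   q4   q6  q4 
   q5   q7  q8 
 * q6   q8  q6 
   q7   q0  q9 
   q8   q9  q8 
   q9   q2  q9 
(> = start, * = accepting)

start=q0 accept=q6 q0-a->q1 q0-b->q2 q1-a->q3 q1-b->q4 q2-a->q4 q2-b->q2 q3-a->q5 q3-b->q6 q4-a->q6 q4-b->q4 q5-a->q7 q5-b->q8 q6-a->q8 q6-b->q6 q7-a->q0 q7-b->q9 q8-a->q9 q8-b->q8 q9-a->q2 q9-b->q9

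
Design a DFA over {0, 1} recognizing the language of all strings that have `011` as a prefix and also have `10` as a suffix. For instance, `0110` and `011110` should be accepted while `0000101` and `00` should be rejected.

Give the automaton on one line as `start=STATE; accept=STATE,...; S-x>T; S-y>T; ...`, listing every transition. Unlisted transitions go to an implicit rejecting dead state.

start=S0; accept=S5; S0-0>S1; S0-1>S2; S1-0>S2; S1-1>S3; S2-0>S2; S2-1>S2; S3-0>S2; S3-1>S4; S4-0>S5; S4-1>S4; S5-0>S6; S5-1>S4; S6-0>S6; S6-1>S4

Handle the two conditions separately and then intersect. The first has 5 states tracking whether the input so far still matches the prefix `011`; the second has 3 states tracking how much of the suffix `10` has currently been matched. A product state is a pair (one from each), accepting exactly when both do. Equivalent product states are then merged.
        0   1  
>  S0   S1  S2 
   S1   S2  S3 
   S2   S2  S2 
   S3   S2  S4 
   S4   S5  S4 
 * S5   S6  S4 
   S6   S6  S4 
(> = start, * = accepting)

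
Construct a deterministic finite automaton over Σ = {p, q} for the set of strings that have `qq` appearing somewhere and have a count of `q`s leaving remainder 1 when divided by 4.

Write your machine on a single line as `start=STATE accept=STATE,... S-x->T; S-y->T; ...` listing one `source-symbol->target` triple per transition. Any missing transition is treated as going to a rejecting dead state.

start=A; accept=J; A-p->A; A-q->B; B-p->C; B-q->D; C-p->C; C-q->E; D-p->D; D-q->F; E-p->G; E-q->F; F-p->F; F-q->H; G-p->G; G-q->I; H-p->H; H-q->J; I-p->K; I-q->H; J-p->J; J-q->D; K-p->K; K-q->L; L-p->A; L-q->J

Run two small machines in parallel and take their product. One (3 states) tracks whether and how much of `qq` has been seen; the other (4 states) tracks the count of `q`s modulo 4. Each combined state is a pair, one component from each; accept when both components accept.
With 12 states:
       p  q 
>  A   A  B 
   B   C  D 
   C   C  E 
   D   D  F 
   E   G  F 
   F   F  H 
   G   G  I 
   H   H  J 
   I   K  H 
 * J   J  D 
   K   K  L 
   L   A  J 
(> = start, * = accepting)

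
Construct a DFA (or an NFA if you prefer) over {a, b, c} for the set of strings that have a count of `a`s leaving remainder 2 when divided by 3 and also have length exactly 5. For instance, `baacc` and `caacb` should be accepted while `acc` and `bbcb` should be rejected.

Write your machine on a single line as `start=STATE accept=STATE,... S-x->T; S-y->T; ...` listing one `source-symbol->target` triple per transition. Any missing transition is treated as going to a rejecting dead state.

start=S0; accept=S12; S0-a->S1; S0-b->S2; S0-c->S2; S1-a->S3; S1-b->S4; S1-c->S4; S2-a->S4; S2-b->S5; S2-c->S5; S3-a->S6; S3-b->S7; S3-c->S7; S4-a->S7; S4-b->S8; S4-c->S8; S5-a->S8; S5-b->S6; S5-c->S6; S6-a->S9; S6-b->S10; S6-c->S10; S7-a->S10; S7-b->S11; S7-c->S11; S8-a->S11; S8-b->S9; S8-c->S9; S9-a->S12; S9-b->S10; S9-c->S10; S10-a->S10; S10-b->S10; S10-c->S10; S11-a->S10; S11-b->S12; S11-c->S12; S12-a->S10; S12-b->S10; S12-c->S10

Build one automaton per condition and run them in lockstep. The first has 3 states tracking the count of `a`s modulo 3; the second has 7 states tracking the input length, saturating at 6. A product state is a pair (one from each), accepting exactly when both do. Equivalent product states are then merged.
With 13 states:
          a    b    c  
>  S0     S1   S2   S2 
   S1     S3   S4   S4 
   S2     S4   S5   S5 
   S3     S6   S7   S7 
   S4     S7   S8   S8 
   S5     S8   S6   S6 
   S6     S9  S10  S10 
   S7    S10  S11  S11 
   S8    S11   S9   S9 
   S9    S12  S10  S10 
   S10   S10  S10  S10 
   S11   S10  S12  S12 
 * S12   S10  S10  S10 
(> = start, * = accepting)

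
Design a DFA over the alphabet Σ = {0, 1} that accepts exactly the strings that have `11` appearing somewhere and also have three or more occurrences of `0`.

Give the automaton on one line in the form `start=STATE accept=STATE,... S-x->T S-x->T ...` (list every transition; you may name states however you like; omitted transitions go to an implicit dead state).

start=q0 accept=q13,q14 q0-0->q1 q0-1->q2 q1-0->q3 q1-1->q4 q2-0->q1 q2-1->q5 q3-0->q6 q3-1->q7 q4-0->q3 q4-1->q8 q5-0->q8 q5-1->q5 q6-0->q9 q6-1->q10 q7-0->q6 q7-1->q11 q8-0->q11 q8-1->q8 q9-0->q9 q9-1->q12 q10-0->q9 q10-1->q13 q11-0->q13 q11-1->q11 q12-0->q9 q12-1->q14 q13-0->q14 q13-1->q13 q14-0->q14 q14-1->q14

Run two small machines in parallel and take their product. The first has 3 states tracking whether and how much of `11` has been seen; the second has 5 states tracking the count of `0`s, saturating at 4. A product state is a pair (one from each), accepting exactly when both do.
A 15-state machine:
          0    1  
>  q0     q1   q2 
   q1     q3   q4 
   q2     q1   q5 
   q3     q6   q7 
   q4     q3   q8 
   q5     q8   q5 
   q6     q9  q10 
   q7     q6  q11 
   q8    q11   q8 
   q9     q9  q12 
   q10    q9  q13 
   q11   q13  q11 
   q12    q9  q14 
 * q13   q14  q13 
 * q14   q14  q14 
(> = start, * = accepting)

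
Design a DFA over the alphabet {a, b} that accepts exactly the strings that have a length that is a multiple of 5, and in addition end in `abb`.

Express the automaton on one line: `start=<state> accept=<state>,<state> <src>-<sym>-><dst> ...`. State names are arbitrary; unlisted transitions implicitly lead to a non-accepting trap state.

Handle the two conditions separately and then intersect. The first has 5 states tracking the input length modulo 5; the second has 4 states tracking how much of the suffix `abb` has currently been matched. A product state is a pair (one from each), accepting exactly when both do. Equivalent product states are then merged.
8 states suffice.
        a   b  
>  s0   s1  s1 
   s1   s2  s2 
   s2   s3  s4 
   s3   s5  s6 
   s4   s5  s5 
   s5   s0  s0 
   s6   s0  s7 
 * s7   s1  s1 
(> = start, * = accepting)

start=s0 accept=s7 s0-a->s1 s0-b->s1 s1-a->s2 s1-b->s2 s2-a->s3 s2-b->s4 s3-a->s5 s3-b->s6 s4-a->s5 s4-b->s5 s5-a->s0 s5-b->s0 s6-a->s0 s6-b->s7 s7-a->s1 s7-b->s1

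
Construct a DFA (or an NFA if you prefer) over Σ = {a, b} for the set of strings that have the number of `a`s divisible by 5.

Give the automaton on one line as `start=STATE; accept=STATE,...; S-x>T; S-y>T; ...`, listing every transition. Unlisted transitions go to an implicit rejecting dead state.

The only thing that matters is how many `a`s have appeared, reduced mod 5. Use one state per residue: q0 for 0, …, q4 for 4. Reading `a` moves to the next residue; anything else stays put. q0 is accepting.
A 5-state machine:
        a   b  
>* q0   q1  q0 
   q1   q2  q1 
   q2   q3  q2 
   q3   q4  q3 
   q4   q0  q4 
(> = start, * = accepting)

start=q0; accept=q0; q0-a>q1; q0-b>q0; q1-a>q2; q1-b>q1; q2-a>q3; q2-b>q2; q3-a>q4; q3-b>q3; q4-a>q0; q4-b>q4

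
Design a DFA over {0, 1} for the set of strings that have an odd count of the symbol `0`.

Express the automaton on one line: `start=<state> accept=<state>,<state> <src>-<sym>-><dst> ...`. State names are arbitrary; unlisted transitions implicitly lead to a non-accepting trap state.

Keep the running count of `0`s modulo 2: each `0` advances along the cycle s0 → s1 → s0 while other symbols loop. Accept at s1.
2 states suffice.
        0   1  
>  s0   s1  s0 
 * s1   s0  s1 
(> = start, * = accepting)

start=s0 accept=s1 s0-0->s1 s0-1->s0 s1-0->s0 s1-1->s1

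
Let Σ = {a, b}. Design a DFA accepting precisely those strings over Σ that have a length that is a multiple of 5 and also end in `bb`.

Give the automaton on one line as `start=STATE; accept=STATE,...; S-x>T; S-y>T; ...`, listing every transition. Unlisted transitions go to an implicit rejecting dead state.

start=S0; accept=S13; S0-a>S1; S0-b>S2; S1-a>S3; S1-b>S4; S2-a>S3; S2-b>S5; S3-a>S6; S3-b>S7; S4-a>S6; S4-b>S8; S5-a>S6; S5-b>S8; S6-a>S9; S6-b>S10; S7-a>S9; S7-b>S11; S8-a>S9; S8-b>S11; S9-a>S0; S9-b>S12; S10-a>S0; S10-b>S13; S11-a>S0; S11-b>S13; S12-a>S1; S12-b>S14; S13-a>S1; S13-b>S14; S14-a>S3; S14-b>S5

Handle the two conditions separately and then intersect. The first has 5 states tracking the input length modulo 5; the second has 3 states tracking how much of the suffix `bb` has currently been matched. A product state is a pair (one from each), accepting exactly when both do.
15 states suffice.
          a    b  
>  S0     S1   S2 
   S1     S3   S4 
   S2     S3   S5 
   S3     S6   S7 
   S4     S6   S8 
   S5     S6   S8 
   S6     S9  S10 
   S7     S9  S11 
   S8     S9  S11 
   S9     S0  S12 
   S10    S0  S13 
   S11    S0  S13 
   S12    S1  S14 
 * S13    S1  S14 
   S14    S3   S5 
(> = start, * = accepting)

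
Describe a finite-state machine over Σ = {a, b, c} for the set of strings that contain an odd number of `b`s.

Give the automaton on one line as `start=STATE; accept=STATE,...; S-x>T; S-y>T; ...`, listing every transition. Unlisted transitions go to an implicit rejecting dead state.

Keep the running count of `b`s modulo 2: each `b` advances along the cycle S0 → S1 → S0 while other symbols loop. Accept at S1.
With 2 states:
        a   b   c  
>  S0   S0  S1  S0 
 * S1   S1  S0  S1 
(> = start, * = accepting)

start=S0; accept=S1; S0-a>S0; S0-b>S1; S0-c>S0; S1-a>S1; S1-b>S0; S1-c>S1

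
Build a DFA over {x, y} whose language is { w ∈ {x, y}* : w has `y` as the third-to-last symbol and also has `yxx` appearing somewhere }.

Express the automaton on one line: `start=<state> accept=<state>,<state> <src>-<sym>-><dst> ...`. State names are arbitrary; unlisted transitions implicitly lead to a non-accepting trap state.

Handle the two conditions separately and then intersect. One (15 states) tracks the last 3 symbols read; the other (4 states) tracks whether and how much of `yxx` has been seen. Each combined state is a pair, one component from each; accept when both components accept.
A 22-state machine:
          x    y  
>  q0     q1   q2 
   q1     q3   q4 
   q2     q5   q6 
   q3     q7   q8 
   q4     q9  q10 
   q5    q11  q12 
   q6    q13  q14 
   q7     q7   q8 
   q8     q9  q10 
   q9    q11  q12 
   q10   q13  q14 
 * q11   q15  q16 
   q12    q9  q10 
   q13   q11  q12 
   q14   q13  q14 
   q15   q15  q16 
   q16   q17  q18 
   q17   q11  q19 
   q18   q20  q21 
 * q19   q17  q18 
 * q20   q11  q19 
 * q21   q20  q21 
(> = start, * = accepting)

start=q0 accept=q11,q19,q20,q21 q0-x->q1 q0-y->q2 q1-x->q3 q1-y->q4 q2-x->q5 q2-y->q6 q3-x->q7 q3-y->q8 q4-x->q9 q4-y->q10 q5-x->q11 q5-y->q12 q6-x->q13 q6-y->q14 q7-x->q7 q7-y->q8 q8-x->q9 q8-y->q10 q9-x->q11 q9-y->q12 q10-x->q13 q10-y->q14 q11-x->q15 q11-y->q16 q12-x->q9 q12-y->q10 q13-x->q11 q13-y->q12 q14-x->q13 q14-y->q14 q15-x->q15 q15-y->q16 q16-x->q17 q16-y->q18 q17-x->q11 q17-y->q19 q18-x->q20 q18-y->q21 q19-x->q17 q19-y->q18 q20-x->q11 q20-y->q19 q21-x->q20 q21-y->q21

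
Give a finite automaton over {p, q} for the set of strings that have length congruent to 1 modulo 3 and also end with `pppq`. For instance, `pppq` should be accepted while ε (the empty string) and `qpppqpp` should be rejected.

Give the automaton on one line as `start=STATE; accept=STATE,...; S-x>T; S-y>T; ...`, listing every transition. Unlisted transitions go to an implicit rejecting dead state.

Build one automaton per condition and run them in lockstep. The first has 3 states tracking the input length modulo 3; the second has 5 states tracking how much of the suffix `pppq` has currently been matched. A product state is a pair (one from each), accepting exactly when both do.
          p    q  
>  S0     S1   S2 
   S1     S3   S4 
   S2     S5   S4 
   S3     S6   S0 
   S4     S7   S0 
   S5     S8   S0 
   S6     S9  S10 
   S7    S11   S2 
   S8     S9   S2 
   S9    S12  S13 
 * S10    S5   S4 
   S11   S12   S4 
   S12    S6  S14 
   S13    S7   S0 
   S14    S1   S2 
(> = start, * = accepting)

start=S0; accept=S10; S0-p>S1; S0-q>S2; S1-p>S3; S1-q>S4; S2-p>S5; S2-q>S4; S3-p>S6; S3-q>S0; S4-p>S7; S4-q>S0; S5-p>S8; S5-q>S0; S6-p>S9; S6-q>S10; S7-p>S11; S7-q>S2; S8-p>S9; S8-q>S2; S9-p>S12; S9-q>S13; S10-p>S5; S10-q>S4; S11-p>S12; S11-q>S4; S12-p>S6; S12-q>S14; S13-p>S7; S13-q>S0; S14-p>S1; S14-q>S2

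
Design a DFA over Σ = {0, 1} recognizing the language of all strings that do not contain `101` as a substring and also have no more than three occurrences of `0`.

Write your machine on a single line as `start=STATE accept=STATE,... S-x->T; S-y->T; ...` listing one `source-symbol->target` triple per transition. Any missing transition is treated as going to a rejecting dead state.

start=s0; accept=s0,s1,s2,s3,s4,s5,s6,s7,s8,s11,s12; s0-0->s1; s0-1->s2; s1-0->s3; s1-1->s4; s2-0->s5; s2-1->s2; s3-0->s6; s3-1->s7; s4-0->s8; s4-1->s4; s5-0->s3; s5-1->s9; s6-0->s10; s6-1->s11; s7-0->s12; s7-1->s7; s8-0->s6; s8-1->s13; s9-0->s13; s9-1->s9; s10-0->s10; s10-1->s14; s11-0->s15; s11-1->s11; s12-0->s10; s12-1->s16; s13-0->s16; s13-1->s13; s14-0->s15; s14-1->s14; s15-0->s10; s15-1->s17; s16-0->s17; s16-1->s16; s17-0->s17; s17-1->s17

Run two small machines in parallel and take their product. The first has 4 states tracking partial matches of the forbidden pattern `101`; the second has 5 states tracking the count of `0`s, saturating at 4. A product state is a pair (one from each), accepting exactly when both do.
An 18-state machine:
          0    1  
>* s0     s1   s2 
 * s1     s3   s4 
 * s2     s5   s2 
 * s3     s6   s7 
 * s4     s8   s4 
 * s5     s3   s9 
 * s6    s10  s11 
 * s7    s12   s7 
 * s8     s6  s13 
   s9    s13   s9 
   s10   s10  s14 
 * s11   s15  s11 
 * s12   s10  s16 
   s13   s16  s13 
   s14   s15  s14 
   s15   s10  s17 
   s16   s17  s16 
   s17   s17  s17 
(> = start, * = accepting)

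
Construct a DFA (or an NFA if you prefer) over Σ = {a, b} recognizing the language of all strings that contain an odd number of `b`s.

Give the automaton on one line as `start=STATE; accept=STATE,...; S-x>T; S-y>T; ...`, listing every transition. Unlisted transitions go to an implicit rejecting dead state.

Keep the running count of `b`s modulo 2: each `b` advances along the cycle q0 → q1 → q0 while other symbols loop. Accept at q1.
A 2-state machine:
        a   b  
>  q0   q0  q1 
 * q1   q1  q0 
(> = start, * = accepting)

start=q0; accept=q1; q0-a>q0; q0-b>q1; q1-a>q1; q1-b>q0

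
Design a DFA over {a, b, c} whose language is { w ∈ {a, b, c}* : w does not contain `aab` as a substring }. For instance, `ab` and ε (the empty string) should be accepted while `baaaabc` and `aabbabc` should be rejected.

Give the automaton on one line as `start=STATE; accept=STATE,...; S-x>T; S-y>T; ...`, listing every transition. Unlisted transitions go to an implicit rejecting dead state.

start=S0; accept=S0,S1,S2; S0-a>S1; S0-b>S0; S0-c>S0; S1-a>S2; S1-b>S0; S1-c>S0; S2-a>S2; S2-b>S3; S2-c>S0; S3-a>S3; S3-b>S3; S3-c>S3

Track partial matches of the forbidden pattern `aab`. State S3 is a dead state reached once `aab` has occurred; every other state accepts. S0 means no part of `aab` is currently matched.
With 4 states:
        a   b   c  
>* S0   S1  S0  S0 
 * S1   S2  S0  S0 
 * S2   S2  S3  S0 
   S3   S3  S3  S3 
(> = start, * = accepting)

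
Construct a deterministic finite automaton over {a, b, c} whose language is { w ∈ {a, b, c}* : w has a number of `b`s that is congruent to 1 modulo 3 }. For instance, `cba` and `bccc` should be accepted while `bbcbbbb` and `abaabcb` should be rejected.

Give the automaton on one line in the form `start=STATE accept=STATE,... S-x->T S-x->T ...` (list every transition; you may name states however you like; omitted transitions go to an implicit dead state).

start=S0 accept=S1 S0-a->S0 S0-b->S1 S0-c->S0 S1-a->S1 S1-b->S2 S1-c->S1 S2-a->S2 S2-b->S0 S2-c->S2

The only thing that matters is how many `b`s have appeared, reduced mod 3. Use one state per residue: S0 for 0, …, S2 for 2. Reading `b` moves to the next residue; anything else stays put. S1 is accepting.
3 states suffice.
        a   b   c  
>  S0   S0  S1  S0 
 * S1   S1  S2  S1 
   S2   S2  S0  S2 
(> = start, * = accepting)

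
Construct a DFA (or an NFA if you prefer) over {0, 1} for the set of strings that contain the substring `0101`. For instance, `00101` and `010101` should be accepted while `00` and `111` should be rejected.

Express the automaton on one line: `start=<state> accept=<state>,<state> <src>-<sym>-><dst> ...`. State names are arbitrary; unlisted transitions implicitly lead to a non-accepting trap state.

start=q0 accept=q4 q0-0->q1 q0-1->q0 q1-0->q1 q1-1->q2 q2-0->q3 q2-1->q0 q3-0->q1 q3-1->q4 q4-0->q4 q4-1->q4

States q0..q3 record the length of the longest prefix of `0101` that matches the current input suffix. Reaching q4 means `0101` has been seen, and we stay there forever. Accept from q4.
        0   1  
>  q0   q1  q0 
   q1   q1  q2 
   q2   q3  q0 
   q3   q1  q4 
 * q4   q4  q4 
(> = start, * = accepting)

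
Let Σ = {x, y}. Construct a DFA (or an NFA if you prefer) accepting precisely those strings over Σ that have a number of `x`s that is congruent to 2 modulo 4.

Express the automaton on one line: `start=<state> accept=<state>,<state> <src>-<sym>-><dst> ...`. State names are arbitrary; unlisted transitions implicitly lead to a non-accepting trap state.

The only thing that matters is how many `x`s have appeared, reduced mod 4. Use one state per residue: A for 0, …, D for 3. Reading `x` moves to the next residue; anything else stays put. C is accepting.
       x  y 
>  A   B  A 
   B   C  B 
 * C   D  C 
   D   A  D 
(> = start, * = accepting)

start=A accept=C A-x->B A-y->A B-x->C B-y->B C-x->D C-y->C D-x->A D-y->D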